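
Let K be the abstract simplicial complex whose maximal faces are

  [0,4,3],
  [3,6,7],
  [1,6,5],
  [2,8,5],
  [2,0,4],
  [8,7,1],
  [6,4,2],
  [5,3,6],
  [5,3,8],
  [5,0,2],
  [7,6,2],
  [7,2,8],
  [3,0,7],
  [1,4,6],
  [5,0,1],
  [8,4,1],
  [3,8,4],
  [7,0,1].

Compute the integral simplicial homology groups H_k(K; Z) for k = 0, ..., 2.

H_0 ≅ Z,  H_1 ≅ Z^2,  H_2 ≅ Z.

We work with the vertex ordering 0 < 1 < 2 < 3 < 4 < 5 < 6 < 7 < 8. The simplices of K, each written with vertices in increasing order, are:

  0-simplices (9): [0], [1], [2], [3], [4], [5], [6], [7], [8]
  1-simplices (27): (27 of them)
  2-simplices (18): [0,1,5], [0,1,7], [0,2,4], [0,2,5], [0,3,4], [0,3,7], [1,4,6], [1,4,8], [1,5,6], [1,7,8], [2,4,6], [2,5,8], [2,6,7], [2,7,8], [3,4,8], [3,5,6], [3,5,8], [3,6,7]

so the chain groups are C_0 ≅ Z^9, C_1 ≅ Z^27, C_2 ≅ Z^18.

The boundary map ∂_1: C_1 → C_0 maps an edge to its endpoints' difference, ∂[p,q] = q − p. For instance
  ∂[2,7] = [7] − [2].
The resulting 9×27 matrix has rank 8, and its Smith normal form has invariant factors (1,1,1,1,1,1,1,1).

∂_2: C_2 → C_1 sends each 2-simplex [p,q,r] to [q,r] − [p,r] + [p,q]. For instance
  ∂[1,4,8] = [4,8] − [1,8] + [1,4],
  ∂[1,7,8] = [7,8] − [1,8] + [1,7].
This gives a 27×18 integer matrix of rank 17; reducing to Smith normal form yields diagonal entries (1,1,1,1,1,1,1,1,1,1,1,1,1,1,1,1,1).

Now H_k = ker ∂_k / im ∂_{k+1}, so:

  H_0: rank C_0 − rank ∂_1 = 9 − 8 = 1, and the invariant factors of ∂_1 are all 1, so H_0 = Z.
  H_1: rank ker ∂_1 − rank ∂_2 = (27 − 8) − 17 = 2, and the invariant factors of ∂_2 are all 1, so H_1 = Z^2.
  H_2: rank ker ∂_2 − rank ∂_3 = (18 − 17) − 0 = 1, and there is no ∂_3, so H_2 = Z.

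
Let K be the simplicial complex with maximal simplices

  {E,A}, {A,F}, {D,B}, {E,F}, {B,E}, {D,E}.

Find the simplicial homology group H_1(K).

K has 5 vertices, 6 edges.
rank ∂_1 = 4, rank ∂_2 = 0 ⇒ b_1 = 6 − 4 − 0 = 2. So H_1 = Z^2.

H_1 ≅ Z^2.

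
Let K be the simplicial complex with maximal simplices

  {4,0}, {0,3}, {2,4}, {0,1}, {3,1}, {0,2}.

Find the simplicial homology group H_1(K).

Take the total order 0 < 1 < 2 < 3 < 4 on the vertex set. Then K (dimension 1) consists of the simplices:

  0-simplices (5): [0], [1], [2], [3], [4]
  1-simplices (6): [0,1], [0,2], [0,3], [0,4], [1,3], [2,4]

Hence C_0 ≅ Z^5, C_1 ≅ Z^6.

Boundary ∂_1: C_1 → C_0 sends each edge [p,q] (with p < q) to q − p.
This gives a 5×6 integer matrix of rank 4; reducing to Smith normal form yields diagonal entries (1,1,1,1).

Reading off H_k = ker ∂_k / im ∂_{k+1}:

  H_1: rank ker ∂_1 − rank ∂_2 = (6 − 4) − 0 = 2, and there is no ∂_2, so H_1 ≅ Z^2.

H_1 = Z^2.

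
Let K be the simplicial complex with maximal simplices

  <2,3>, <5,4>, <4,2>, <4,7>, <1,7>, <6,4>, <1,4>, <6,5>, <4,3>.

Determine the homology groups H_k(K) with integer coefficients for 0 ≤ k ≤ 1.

Order the vertices as 1 < 2 < 3 < 4 < 5 < 6 < 7. Listing each simplex with vertices in this order, K has dimension 1 with simplices:

  0-simplices (7): [1], [2], [3], [4], [5], [6], [7]
  1-simplices (9): [1,4], [1,7], [2,3], [2,4], [3,4], [4,5], [4,6], [4,7], [5,6]

giving chain groups C_0 ≅ Z^7, C_1 ≅ Z^9.

∂_1: C_1 → C_0 maps an edge to its endpoints' difference, ∂[p,q] = q − p. For instance
  ∂[2,3] = [3] − [2].
As a 7×9 matrix over Z this has rank 6, with invariant factors (1,1,1,1,1,1).

Reading off H_k = ker ∂_k / im ∂_{k+1}:

  H_0: rank C_0 − rank ∂_1 = 7 − 6 = 1, and the invariant factors of ∂_1 are all 1, so H_0 = Z.
  H_1: rank ker ∂_1 − rank ∂_2 = (9 − 6) − 0 = 3, and there is no ∂_2, so H_1 = Z^3.

(K is a triangulation of a wedge of 3 circles.)

H_0 ≅ Z,  H_1 ≅ Z^3.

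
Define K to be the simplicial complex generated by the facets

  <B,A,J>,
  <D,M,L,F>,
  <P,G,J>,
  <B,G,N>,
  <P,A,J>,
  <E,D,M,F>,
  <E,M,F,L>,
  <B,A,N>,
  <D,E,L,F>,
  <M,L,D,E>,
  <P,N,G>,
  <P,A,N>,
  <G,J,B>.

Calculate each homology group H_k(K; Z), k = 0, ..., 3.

We work with the vertex ordering A < B < D < E < F < G < J < L < M < N < P. The simplices of K, each written with vertices in increasing order, are:

  0-simplices (11): A, B, D, E, F, G, J, L, M, N, P
  1-simplices (22): AB, AJ, AN, AP, BG, BJ, BN, DE, DF, DL, DM, EF, EL, EM, FL, FM, GJ, GN, GP, JP, LM, NP
  2-simplices (18): ABJ, ABN, AJP, ANP, BGJ, BGN, DEF, DEL, DEM, DFL, DFM, DLM, EFL, EFM, ELM, FLM, GJP, GNP
  3-simplices (5): DEFL, DEFM, DELM, DFLM, EFLM

giving chain groups C_0 ≅ Z^11, C_1 ≅ Z^22, C_2 ≅ Z^18, C_3 ≅ Z^5.

Boundary ∂_1: C_1 → C_0 sends each edge [p,q] (with p < q) to q − p. For instance
  ∂JP = P − J.
The resulting 11×22 matrix has rank 9, and its Smith normal form has invariant factors (1,1,1,1,1,1,1,1,1).

The boundary map ∂_2: C_2 → C_1 sends each 2-simplex [p,q,r] to [q,r] − [p,r] + [p,q]. For instance
  ∂DEM = EM − DM + DE,
  ∂EFM = FM − EM + EF.
As a 22×18 matrix over Z this has rank 13, with invariant factors (1,1,1,1,1,1,1,1,1,1,1,1,1).

Boundary ∂_3: C_3 → C_2 sends each 3-simplex σ to the alternating sum Σ_i (−1)^i (σ with its i-th vertex removed). For instance
  ∂DEFL = EFL − DFL + DEL − DEF,
  ∂DFLM = FLM − DLM + DFM − DFL.
As a 18×5 matrix over Z this has rank 4, with invariant factors (1,1,1,1).

From H_k ≅ ker(∂_k) / im(∂_{k+1}) we obtain:

  H_0: rank C_0 − rank ∂_1 = 11 − 9 = 2, and the invariant factors of ∂_1 are all 1, so H_0 ≅ Z^2.
  H_1: rank ker ∂_1 − rank ∂_2 = (22 − 9) − 13 = 0, and the invariant factors of ∂_2 are all 1, so H_1 ≅ 0.
  H_2: rank ker ∂_2 − rank ∂_3 = (18 − 13) − 4 = 1, and the invariant factors of ∂_3 are all 1, so H_2 ≅ Z.
  H_3: rank ker ∂_3 − rank ∂_4 = (5 − 4) − 0 = 1, and there is no ∂_4, so H_3 ≅ Z.

As a check, the Euler characteristic is 11 − 22 + 18 − 5 = 2, which agrees with 2 − 0 + 1 − 1 = 2.
(K is a triangulation of the disjoint union of the 2-sphere S^2 and the 3-sphere S^3.)

H_0 ≅ Z^2,  H_1 = 0,  H_2 ≅ Z,  H_3 ≅ Z.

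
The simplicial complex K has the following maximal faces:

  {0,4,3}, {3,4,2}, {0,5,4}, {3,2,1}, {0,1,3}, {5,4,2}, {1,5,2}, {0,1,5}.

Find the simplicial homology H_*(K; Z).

H_0 = Z,  H_1 = 0,  H_2 = Z.

We work with the vertex ordering 0 < 1 < 2 < 3 < 4 < 5. The simplices of K, each written with vertices in increasing order, are:

  0-simplices (6): [0], [1], [2], [3], [4], [5]
  1-simplices (12): [0,1], [0,3], [0,4], [0,5], [1,2], [1,3], [1,5], [2,3], [2,4], [2,5], [3,4], [4,5]
  2-simplices (8): [0,1,3], [0,1,5], [0,3,4], [0,4,5], [1,2,3], [1,2,5], [2,3,4], [2,4,5]

Hence C_0 ≅ Z^6, C_1 ≅ Z^12, C_2 ≅ Z^8.

The boundary map ∂_1: C_1 → C_0 is given by ∂[p,q] = [q] − [p].
The 6×12 boundary matrix has rank 5 and Smith normal form diag(1,1,1,1,1).

∂_2: C_2 → C_1 maps a triangle to the signed sum of its edges. For instance
  ∂[0,3,4] = [3,4] − [0,4] + [0,3],
  ∂[0,4,5] = [4,5] − [0,5] + [0,4].
This gives a 12×8 integer matrix of rank 7; reducing to Smith normal form yields diagonal entries (1,1,1,1,1,1,1).

From H_k ≅ ker(∂_k) / im(∂_{k+1}) we obtain:

  H_0: rank C_0 − rank ∂_1 = 6 − 5 = 1, and the invariant factors of ∂_1 are all 1, so H_0 = Z.
  H_1: rank ker ∂_1 − rank ∂_2 = (12 − 5) − 7 = 0, and the invariant factors of ∂_2 are all 1, so H_1 = 0.
  H_2: rank ker ∂_2 − rank ∂_3 = (8 − 7) − 0 = 1, and there is no ∂_3, so H_2 = Z.

As a check, the Euler characteristic is 6 − 12 + 8 = 2, which agrees with 1 − 0 + 1 = 2.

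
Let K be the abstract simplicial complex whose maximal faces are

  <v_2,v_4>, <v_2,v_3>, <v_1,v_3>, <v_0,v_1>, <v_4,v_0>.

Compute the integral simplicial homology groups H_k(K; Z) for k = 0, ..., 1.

K has 5 vertices, 5 edges.
rank ∂_0 = 0, rank ∂_1 = 4 ⇒ b_0 = 5 − 0 − 4 = 1; all invariant factors of ∂_1 are 1 so no torsion. So H_0 ≅ Z.
rank ∂_1 = 4, rank ∂_2 = 0 ⇒ b_1 = 5 − 4 − 0 = 1. So H_1 ≅ Z.

H_0 = Z,  H_1 = Z.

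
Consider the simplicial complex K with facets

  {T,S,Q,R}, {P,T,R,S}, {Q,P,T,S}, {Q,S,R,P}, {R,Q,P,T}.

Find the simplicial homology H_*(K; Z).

H_0 ≅ Z,  H_1 = 0,  H_2 = 0,  H_3 ≅ Z.

Order the vertices as P < Q < R < S < T. Listing each simplex with vertices in this order, K has dimension 3 with simplices:

  0-simplices (5): P, Q, R, S, T
  1-simplices (10): PQ, PR, PS, PT, QR, QS, QT, RS, RT, ST
  2-simplices (10): PQR, PQS, PQT, PRS, PRT, PST, QRS, QRT, QST, RST
  3-simplices (5): PQRS, PQRT, PQST, PRST, QRST

so the chain groups are C_0 ≅ Z^5, C_1 ≅ Z^10, C_2 ≅ Z^10, C_3 ≅ Z^5.

Boundary ∂_1: C_1 → C_0 sends each edge [p,q] (with p < q) to q − p. For instance
  ∂RT = T − R.
This gives a 5×10 integer matrix of rank 4; reducing to Smith normal form yields diagonal entries (1,1,1,1).

The boundary map ∂_2: C_2 → C_1 sends each 2-simplex [p,q,r] to [q,r] − [p,r] + [p,q]. For instance
  ∂RST = ST − RT + RS,
  ∂PRS = RS − PS + PR.
The resulting 10×10 matrix has rank 6, and its Smith normal form has invariant factors (1,1,1,1,1,1).

The boundary map ∂_3: C_3 → C_2 sends each 3-simplex σ to the alternating sum Σ_i (−1)^i (σ with its i-th vertex removed). For instance
  ∂PQST = QST − PST + PQT − PQS,
  ∂QRST = RST − QST + QRT − QRS.
The 10×5 boundary matrix has rank 4 and Smith normal form diag(1,1,1,1).

Now H_k = ker ∂_k / im ∂_{k+1}, so:

  H_0: rank C_0 − rank ∂_1 = 5 − 4 = 1, and the invariant factors of ∂_1 are all 1, so H_0 ≅ Z.
  H_1: rank ker ∂_1 − rank ∂_2 = (10 − 4) − 6 = 0, and the invariant factors of ∂_2 are all 1, so H_1 ≅ 0.
  H_2: rank ker ∂_2 − rank ∂_3 = (10 − 6) − 4 = 0, and the invariant factors of ∂_3 are all 1, so H_2 ≅ 0.
  H_3: rank ker ∂_3 − rank ∂_4 = (5 − 4) − 0 = 1, and there is no ∂_4, so H_3 ≅ Z.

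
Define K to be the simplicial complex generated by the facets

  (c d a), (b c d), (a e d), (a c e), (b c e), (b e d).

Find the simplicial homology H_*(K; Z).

We work with the vertex ordering a < b < c < d < e. The simplices of K, each written with vertices in increasing order, are:

  0-simplices (5): a, b, c, d, e
  1-simplices (9): ac, ad, ae, bc, bd, be, cd, ce, de
  2-simplices (6): acd, ace, ade, bcd, bce, bde

giving chain groups C_0 ≅ Z^5, C_1 ≅ Z^9, C_2 ≅ Z^6.

Boundary ∂_1: C_1 → C_0 is given by ∂[p,q] = [q] − [p]. For instance
  ∂bd = d − b.
This gives a 5×9 integer matrix of rank 4; reducing to Smith normal form yields diagonal entries (1,1,1,1).

The boundary map ∂_2: C_2 → C_1 sends each 2-simplex [p,q,r] to [q,r] − [p,r] + [p,q]. For instance
  ∂ace = ce − ae + ac,
  ∂acd = cd − ad + ac.
The resulting 9×6 matrix has rank 5, and its Smith normal form has invariant factors (1,1,1,1,1).

Now H_k = ker ∂_k / im ∂_{k+1}, so:

  H_0: rank C_0 − rank ∂_1 = 5 − 4 = 1, and the invariant factors of ∂_1 are all 1, so H_0 ≅ Z.
  H_1: rank ker ∂_1 − rank ∂_2 = (9 − 4) − 5 = 0, and the invariant factors of ∂_2 are all 1, so H_1 ≅ 0.
  H_2: rank ker ∂_2 − rank ∂_3 = (6 − 5) − 0 = 1, and there is no ∂_3, so H_2 ≅ Z.

As a check, the Euler characteristic is 5 − 9 + 6 = 2, which agrees with 1 − 0 + 1 = 2.
(K is a triangulation of the 2-sphere S^2.)

H_0 = Z,  H_1 = 0,  H_2 = Z.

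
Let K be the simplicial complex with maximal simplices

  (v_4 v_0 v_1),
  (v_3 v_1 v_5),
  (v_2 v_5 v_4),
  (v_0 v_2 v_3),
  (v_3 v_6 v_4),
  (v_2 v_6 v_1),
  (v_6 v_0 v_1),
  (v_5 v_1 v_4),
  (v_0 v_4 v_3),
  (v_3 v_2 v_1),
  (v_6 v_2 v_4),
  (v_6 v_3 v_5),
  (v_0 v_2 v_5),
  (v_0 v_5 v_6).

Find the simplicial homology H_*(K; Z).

Order the vertices as v_0 < v_1 < v_2 < v_3 < v_4 < v_5 < v_6. Listing each simplex with vertices in this order, K has dimension 2 with simplices:

  0-simplices (7): [v_0], [v_1], [v_2], [v_3], [v_4], [v_5], [v_6]
  1-simplices (21): (21 of them)
  2-simplices (14): (14 of them)

Hence C_0 ≅ Z^7, C_1 ≅ Z^21, C_2 ≅ Z^14.

∂_1: C_1 → C_0 sends each edge [p,q] (with p < q) to q − p.
This gives a 7×21 integer matrix of rank 6; reducing to Smith normal form yields diagonal entries (1,1,1,1,1,1).

Boundary ∂_2: C_2 → C_1 acts by ∂[p,q,r] = [q,r] − [p,r] + [p,q]. For instance
  ∂[v_0,v_5,v_6] = [v_5,v_6] − [v_0,v_6] + [v_0,v_5],
  ∂[v_1,v_2,v_6] = [v_2,v_6] − [v_1,v_6] + [v_1,v_2].
The 21×14 boundary matrix has rank 13 and Smith normal form diag(1,1,1,1,1,1,1,1,1,1,1,1,1).

Now H_k = ker ∂_k / im ∂_{k+1}, so:

  H_0: rank C_0 − rank ∂_1 = 7 − 6 = 1, and the invariant factors of ∂_1 are all 1, so H_0 = Z.
  H_1: rank ker ∂_1 − rank ∂_2 = (21 − 6) − 13 = 2, and the invariant factors of ∂_2 are all 1, so H_1 = Z^2.
  H_2: rank ker ∂_2 − rank ∂_3 = (14 − 13) − 0 = 1, and there is no ∂_3, so H_2 = Z.

As a check, the Euler characteristic is 7 − 21 + 14 = 0, which agrees with 1 − 2 + 1 = 0.

H_0 = Z,  H_1 = Z^2,  H_2 = Z.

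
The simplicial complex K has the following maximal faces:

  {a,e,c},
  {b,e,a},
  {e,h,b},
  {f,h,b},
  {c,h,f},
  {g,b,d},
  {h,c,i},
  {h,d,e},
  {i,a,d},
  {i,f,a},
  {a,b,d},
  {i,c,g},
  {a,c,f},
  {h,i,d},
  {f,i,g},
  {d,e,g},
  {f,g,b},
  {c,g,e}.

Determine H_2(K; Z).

H_2 ≅ 0.

Fix the vertex order a < b < c < d < e < f < g < h < i and write every simplex with vertices in increasing order. Then dim K = 2 and the simplices of K are:

  0-simplices (9): a, b, c, d, e, f, g, h, i
  1-simplices (27): ab, ac, ad, ae, af, ai, bd, be, bf, bg, bh, ce, cf, cg, ch, ci, de, dg, dh, di, eg, eh, fg, fh, fi, gi, hi
  2-simplices (18): abd, abe, ace, acf, adi, afi, bdg, beh, bfg, bfh, ceg, cfh, cgi, chi, deg, deh, dhi, fgi

Hence C_0 ≅ Z^9, C_1 ≅ Z^27, C_2 ≅ Z^18.

∂_1: C_1 → C_0 is given by ∂[p,q] = [q] − [p]. For instance
  ∂ac = c − a.
The 9×27 boundary matrix has rank 8 and Smith normal form diag(1,1,1,1,1,1,1,1).

∂_2: C_2 → C_1 sends each 2-simplex [p,q,r] to [q,r] − [p,r] + [p,q]. For instance
  ∂deh = eh − dh + de,
  ∂fgi = gi − fi + fg.
This gives a 27×18 integer matrix of rank 18; reducing to Smith normal form yields diagonal entries (1,1,1,1,1,1,1,1,1,1,1,1,1,1,1,1,1,2).

Reading off H_k = ker ∂_k / im ∂_{k+1}:

  H_2: rank ker ∂_2 − rank ∂_3 = (18 − 18) − 0 = 0, and there is no ∂_3, so H_2 = 0.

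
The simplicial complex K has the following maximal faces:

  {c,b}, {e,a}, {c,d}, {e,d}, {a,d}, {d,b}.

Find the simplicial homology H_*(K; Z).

We work with the vertex ordering a < b < c < d < e. The simplices of K, each written with vertices in increasing order, are:

  0-simplices (5): a, b, c, d, e
  1-simplices (6): ad, ae, bc, bd, cd, de

giving chain groups C_0 ≅ Z^5, C_1 ≅ Z^6.

The boundary map ∂_1: C_1 → C_0 is given by ∂[p,q] = [q] − [p].
The resulting 5×6 matrix has rank 4, and its Smith normal form has invariant factors (1,1,1,1).

Computing H_k = (kernel of ∂_k) / (image of ∂_{k+1}):

  H_0: rank C_0 − rank ∂_1 = 5 − 4 = 1, and the invariant factors of ∂_1 are all 1, so H_0 = Z.
  H_1: rank ker ∂_1 − rank ∂_2 = (6 − 4) − 0 = 2, and there is no ∂_2, so H_1 = Z^2.

(K is a triangulation of a wedge of 2 circles.)

H_0 ≅ Z,  H_1 ≅ Z^2.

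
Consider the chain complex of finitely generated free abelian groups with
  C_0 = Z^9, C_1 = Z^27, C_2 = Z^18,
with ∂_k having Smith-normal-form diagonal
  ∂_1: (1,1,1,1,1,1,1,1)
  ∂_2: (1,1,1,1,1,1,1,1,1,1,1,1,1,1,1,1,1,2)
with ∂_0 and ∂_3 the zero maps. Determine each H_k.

H_0 ≅ Z,  H_1 ≅ Z ⊕ Z/2Z,  H_2 = 0.

H_0: b_0 = 9 − 0 − 8 = 1; torsion from ∂_1 factors > 1: none. So H_0 ≅ Z.
H_1: b_1 = 27 − 8 − 18 = 1; torsion from ∂_2 factors > 1: [2]. So H_1 ≅ Z ⊕ Z/2Z.
H_2: b_2 = 18 − 18 − 0 = 0; torsion from ∂_3 factors > 1: none. So H_2 ≅ 0.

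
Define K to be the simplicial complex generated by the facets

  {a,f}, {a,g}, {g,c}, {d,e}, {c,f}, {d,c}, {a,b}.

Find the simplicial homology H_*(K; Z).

H_0 = Z,  H_1 = Z.

K has 7 vertices, 7 edges.
rank ∂_0 = 0, rank ∂_1 = 6 ⇒ b_0 = 7 − 0 − 6 = 1; all invariant factors of ∂_1 are 1 so no torsion. So H_0 ≅ Z.
rank ∂_1 = 6, rank ∂_2 = 0 ⇒ b_1 = 7 − 6 − 0 = 1. So H_1 ≅ Z.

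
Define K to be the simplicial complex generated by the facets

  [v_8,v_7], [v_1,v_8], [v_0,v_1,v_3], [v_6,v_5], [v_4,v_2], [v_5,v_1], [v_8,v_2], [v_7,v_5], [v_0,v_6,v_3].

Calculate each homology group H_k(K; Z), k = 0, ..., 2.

H_0 ≅ Z,  H_1 ≅ Z^2,  H_2 = 0.

Order the vertices as v_0 < v_1 < v_2 < v_3 < v_4 < v_5 < v_6 < v_7 < v_8. Listing each simplex with vertices in this order, K has dimension 2 with simplices:

  0-simplices (9): [v_0], [v_1], [v_2], [v_3], [v_4], [v_5], [v_6], [v_7], [v_8]
  1-simplices (12): [v_0,v_1], [v_0,v_3], [v_0,v_6], [v_1,v_3], [v_1,v_5], [v_1,v_8], [v_2,v_4], [v_2,v_8], [v_3,v_6], [v_5,v_6], [v_5,v_7], [v_7,v_8]
  2-simplices (2): [v_0,v_1,v_3], [v_0,v_3,v_6]

giving chain groups C_0 ≅ Z^9, C_1 ≅ Z^12, C_2 ≅ Z^2.

Boundary ∂_1: C_1 → C_0 sends each edge [p,q] (with p < q) to q − p. For instance
  ∂[v_0,v_1] = [v_1] − [v_0].
As a 9×12 matrix over Z this has rank 8, with invariant factors (1,1,1,1,1,1,1,1).

The boundary map ∂_2: C_2 → C_1 maps a triangle to the signed sum of its edges. For instance
  ∂[v_0,v_1,v_3] = [v_1,v_3] − [v_0,v_3] + [v_0,v_1],
  ∂[v_0,v_3,v_6] = [v_3,v_6] − [v_0,v_6] + [v_0,v_3].
The resulting 12×2 matrix has rank 2, and its Smith normal form has invariant factors (1,1).

Reading off H_k = ker ∂_k / im ∂_{k+1}:

  H_0: rank C_0 − rank ∂_1 = 9 − 8 = 1, and the invariant factors of ∂_1 are all 1, so H_0 = Z.
  H_1: rank ker ∂_1 − rank ∂_2 = (12 − 8) − 2 = 2, and the invariant factors of ∂_2 are all 1, so H_1 = Z^2.
  H_2: rank ker ∂_2 − rank ∂_3 = (2 − 2) − 0 = 0, and there is no ∂_3, so H_2 = 0.

As a check, the Euler characteristic is 9 − 12 + 2 = -1, which agrees with 1 − 2 + 0 = -1.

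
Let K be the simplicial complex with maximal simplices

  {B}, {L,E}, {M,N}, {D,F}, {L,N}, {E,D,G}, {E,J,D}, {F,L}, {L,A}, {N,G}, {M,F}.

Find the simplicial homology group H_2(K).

Fix the vertex order A < B < D < E < F < G < J < L < M < N and write every simplex with vertices in increasing order. Then dim K = 2 and the simplices of K are:

  0-simplices (10): A, B, D, E, F, G, J, L, M, N
  1-simplices (13): AL, DE, DF, DG, DJ, EG, EJ, EL, FL, FM, GN, LN, MN
  2-simplices (2): DEG, DEJ

Hence C_0 ≅ Z^10, C_1 ≅ Z^13, C_2 ≅ Z^2.

The boundary map ∂_1: C_1 → C_0 maps an edge to its endpoints' difference, ∂[p,q] = q − p. For instance
  ∂FM = M − F.
This gives a 10×13 integer matrix of rank 8; reducing to Smith normal form yields diagonal entries (1,1,1,1,1,1,1,1).

The boundary map ∂_2: C_2 → C_1 acts by ∂[p,q,r] = [q,r] − [p,r] + [p,q]. For instance
  ∂DEG = EG − DG + DE,
  ∂DEJ = EJ − DJ + DE.
This gives a 13×2 integer matrix of rank 2; reducing to Smith normal form yields diagonal entries (1,1).

Reading off H_k = ker ∂_k / im ∂_{k+1}:

  H_2: rank ker ∂_2 − rank ∂_3 = (2 − 2) − 0 = 0, and there is no ∂_3, so H_2 = 0.

H_2 ≅ 0.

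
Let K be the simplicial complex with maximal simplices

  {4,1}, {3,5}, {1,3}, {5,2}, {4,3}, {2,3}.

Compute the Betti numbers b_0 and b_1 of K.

b_0 = 1, b_1 = 2.

Take the total order 1 < 2 < 3 < 4 < 5 on the vertex set. Then K (dimension 1) consists of the simplices:

  0-simplices (5): [1], [2], [3], [4], [5]
  1-simplices (6): [1,3], [1,4], [2,3], [2,5], [3,4], [3,5]

Hence C_0 ≅ Z^5, C_1 ≅ Z^6.

∂_1: C_1 → C_0 is given by ∂[p,q] = [q] − [p].
As a 5×6 matrix over Z this has rank 4, with invariant factors (1,1,1,1).

Reading off H_k = ker ∂_k / im ∂_{k+1}:

  H_0: rank C_0 − rank ∂_1 = 5 − 4 = 1, and the invariant factors of ∂_1 are all 1, so H_0 ≅ Z.
  H_1: rank ker ∂_1 − rank ∂_2 = (6 − 4) − 0 = 2, and there is no ∂_2, so H_1 ≅ Z^2.

As a check, the Euler characteristic is 5 − 6 = -1, which agrees with 1 − 2 = -1.
(K is a triangulation of a wedge of 2 circles.)

Hence the Betti numbers are b_0 = 1, b_1 = 2.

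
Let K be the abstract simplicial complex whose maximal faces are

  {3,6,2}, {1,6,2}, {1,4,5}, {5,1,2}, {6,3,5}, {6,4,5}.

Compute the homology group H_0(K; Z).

H_0 ≅ Z.

We work with the vertex ordering 1 < 2 < 3 < 4 < 5 < 6. The simplices of K, each written with vertices in increasing order, are:

  0-simplices (6): [1], [2], [3], [4], [5], [6]
  1-simplices (12): [1,2], [1,4], [1,5], [1,6], [2,3], [2,5], [2,6], [3,5], [3,6], [4,5], [4,6], [5,6]
  2-simplices (6): [1,2,5], [1,2,6], [1,4,5], [2,3,6], [3,5,6], [4,5,6]

giving chain groups C_0 ≅ Z^6, C_1 ≅ Z^12, C_2 ≅ Z^6.

The boundary map ∂_1: C_1 → C_0 is given by ∂[p,q] = [q] − [p]. For instance
  ∂[2,3] = [3] − [2].
As a 6×12 matrix over Z this has rank 5, with invariant factors (1,1,1,1,1).

Boundary ∂_2: C_2 → C_1 acts by ∂[p,q,r] = [q,r] − [p,r] + [p,q]. For instance
  ∂[4,5,6] = [5,6] − [4,6] + [4,5],
  ∂[2,3,6] = [3,6] − [2,6] + [2,3].
As a 12×6 matrix over Z this has rank 6, with invariant factors (1,1,1,1,1,1).

Reading off H_k = ker ∂_k / im ∂_{k+1}:

  H_0: rank C_0 − rank ∂_1 = 6 − 5 = 1, and the invariant factors of ∂_1 are all 1, so H_0 ≅ Z.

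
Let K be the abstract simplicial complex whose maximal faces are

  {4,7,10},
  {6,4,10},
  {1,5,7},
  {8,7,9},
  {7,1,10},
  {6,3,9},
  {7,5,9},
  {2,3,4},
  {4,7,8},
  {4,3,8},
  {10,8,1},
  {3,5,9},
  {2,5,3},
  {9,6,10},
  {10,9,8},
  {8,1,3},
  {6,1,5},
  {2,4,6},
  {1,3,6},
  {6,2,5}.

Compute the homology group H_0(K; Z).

Order the vertices as 1 < 2 < 3 < 4 < 5 < 6 < 7 < 8 < 9 < 10. Listing each simplex with vertices in this order, K has dimension 2 with simplices:

  0-simplices (10): [1], [2], [3], [4], [5], [6], [7], [8], [9], [10]
  1-simplices (30): (30 of them)
  2-simplices (20): (20 of them)

Hence C_0 ≅ Z^10, C_1 ≅ Z^30, C_2 ≅ Z^20.

The boundary map ∂_1: C_1 → C_0 maps an edge to its endpoints' difference, ∂[p,q] = q − p. For instance
  ∂[2,4] = [4] − [2].
As a 10×30 matrix over Z this has rank 9, with invariant factors (1,1,1,1,1,1,1,1,1).

The boundary map ∂_2: C_2 → C_1 sends each 2-simplex [p,q,r] to [q,r] − [p,r] + [p,q]. For instance
  ∂[1,3,8] = [3,8] − [1,8] + [1,3],
  ∂[2,5,6] = [5,6] − [2,6] + [2,5].
This gives a 30×20 integer matrix of rank 20; reducing to Smith normal form yields diagonal entries (1,1,1,1,1,1,1,1,1,1,1,1,1,1,1,1,1,1,1,2).

Now H_k = ker ∂_k / im ∂_{k+1}, so:

  H_0: rank C_0 − rank ∂_1 = 10 − 9 = 1, and the invariant factors of ∂_1 are all 1, so H_0 ≅ Z.

H_0 = Z.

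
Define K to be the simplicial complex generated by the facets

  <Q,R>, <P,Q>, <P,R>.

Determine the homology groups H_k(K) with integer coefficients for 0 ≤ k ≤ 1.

K has 3 vertices, 3 edges.
rank ∂_0 = 0, rank ∂_1 = 2 ⇒ b_0 = 3 − 0 − 2 = 1; all invariant factors of ∂_1 are 1 so no torsion. So H_0 = Z.
rank ∂_1 = 2, rank ∂_2 = 0 ⇒ b_1 = 3 − 2 − 0 = 1. So H_1 = Z.

H_0 = Z,  H_1 = Z.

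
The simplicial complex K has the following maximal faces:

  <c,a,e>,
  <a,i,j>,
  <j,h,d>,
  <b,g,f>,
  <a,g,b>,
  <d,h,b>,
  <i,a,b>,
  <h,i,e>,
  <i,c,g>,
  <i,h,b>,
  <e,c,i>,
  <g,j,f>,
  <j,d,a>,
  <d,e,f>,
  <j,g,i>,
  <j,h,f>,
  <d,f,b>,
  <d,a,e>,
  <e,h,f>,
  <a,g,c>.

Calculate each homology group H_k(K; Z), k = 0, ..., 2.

H_0 = Z,  H_1 = Z ⊕ Z/2,  H_2 = 0.

K has 10 vertices, 30 edges, 20 triangles.
rank ∂_0 = 0, rank ∂_1 = 9 ⇒ b_0 = 10 − 0 − 9 = 1; all invariant factors of ∂_1 are 1 so no torsion. So H_0 = Z.
rank ∂_1 = 9, rank ∂_2 = 20 ⇒ b_1 = 30 − 9 − 20 = 1; ∂_2 has invariant factor(s) [2] giving torsion. So H_1 = Z ⊕ Z/2.
rank ∂_2 = 20, rank ∂_3 = 0 ⇒ b_2 = 20 − 20 − 0 = 0. So H_2 = 0.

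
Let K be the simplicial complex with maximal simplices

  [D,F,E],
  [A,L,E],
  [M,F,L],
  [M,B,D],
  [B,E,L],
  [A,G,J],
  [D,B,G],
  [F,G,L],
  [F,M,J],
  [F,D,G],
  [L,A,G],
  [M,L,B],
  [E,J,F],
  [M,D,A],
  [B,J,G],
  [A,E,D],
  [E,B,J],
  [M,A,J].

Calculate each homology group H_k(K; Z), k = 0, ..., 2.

H_0 = Z,  H_1 = Z^2,  H_2 = Z.

Take the total order A < B < D < E < F < G < J < L < M on the vertex set. Then K (dimension 2) consists of the simplices:

  0-simplices (9): A, B, D, E, F, G, J, L, M
  1-simplices (27): AD, AE, AG, AJ, AL, AM, BD, BE, BG, BJ, BL, BM, DE, DF, DG, DM, EF, EJ, EL, FG, FJ, FL, FM, GJ, GL, JM, LM
  2-simplices (18): ADE, ADM, AEL, AGJ, AGL, AJM, BDG, BDM, BEJ, BEL, BGJ, BLM, DEF, DFG, EFJ, FGL, FJM, FLM

giving chain groups C_0 ≅ Z^9, C_1 ≅ Z^27, C_2 ≅ Z^18.

The boundary map ∂_1: C_1 → C_0 sends each edge [p,q] (with p < q) to q − p. For instance
  ∂DE = E − D.
As a 9×27 matrix over Z this has rank 8, with invariant factors (1,1,1,1,1,1,1,1).

∂_2: C_2 → C_1 maps a triangle to the signed sum of its edges. For instance
  ∂AGJ = GJ − AJ + AG,
  ∂BDM = DM − BM + BD.
The resulting 27×18 matrix has rank 17, and its Smith normal form has invariant factors (1,1,1,1,1,1,1,1,1,1,1,1,1,1,1,1,1).

From H_k ≅ ker(∂_k) / im(∂_{k+1}) we obtain:

  H_0: rank C_0 − rank ∂_1 = 9 − 8 = 1, and the invariant factors of ∂_1 are all 1, so H_0 ≅ Z.
  H_1: rank ker ∂_1 − rank ∂_2 = (27 − 8) − 17 = 2, and the invariant factors of ∂_2 are all 1, so H_1 ≅ Z^2.
  H_2: rank ker ∂_2 − rank ∂_3 = (18 − 17) − 0 = 1, and there is no ∂_3, so H_2 ≅ Z.

(K is a triangulation of the torus T^2.)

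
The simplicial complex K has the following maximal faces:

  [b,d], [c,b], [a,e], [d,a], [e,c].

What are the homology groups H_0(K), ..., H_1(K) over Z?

Fix the vertex order a < b < c < d < e and write every simplex with vertices in increasing order. Then dim K = 1 and the simplices of K are:

  0-simplices (5): a, b, c, d, e
  1-simplices (5): ad, ae, bc, bd, ce

giving chain groups C_0 ≅ Z^5, C_1 ≅ Z^5.

∂_1: C_1 → C_0 is given by ∂[p,q] = [q] − [p]. For instance
  ∂bd = d − b.
This gives a 5×5 integer matrix of rank 4; reducing to Smith normal form yields diagonal entries (1,1,1,1).

From H_k ≅ ker(∂_k) / im(∂_{k+1}) we obtain:

  H_0: rank C_0 − rank ∂_1 = 5 − 4 = 1, and the invariant factors of ∂_1 are all 1, so H_0 = Z.
  H_1: rank ker ∂_1 − rank ∂_2 = (5 − 4) − 0 = 1, and there is no ∂_2, so H_1 = Z.

H_0 ≅ Z,  H_1 ≅ Z.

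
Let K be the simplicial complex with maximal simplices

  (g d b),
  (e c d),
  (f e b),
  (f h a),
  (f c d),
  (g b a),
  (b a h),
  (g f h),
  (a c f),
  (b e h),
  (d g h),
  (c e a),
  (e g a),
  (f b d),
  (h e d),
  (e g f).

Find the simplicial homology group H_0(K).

H_0 = Z.

Fix the vertex order a < b < c < d < e < f < g < h and write every simplex with vertices in increasing order. Then dim K = 2 and the simplices of K are:

  0-simplices (8): a, b, c, d, e, f, g, h
  1-simplices (24): ab, ac, ae, af, ag, ah, bd, be, bf, bg, bh, cd, ce, cf, de, df, dg, dh, ef, eg, eh, fg, fh, gh
  2-simplices (16): abg, abh, ace, acf, aeg, afh, bdf, bdg, bef, beh, cde, cdf, deh, dgh, efg, fgh

so the chain groups are C_0 ≅ Z^8, C_1 ≅ Z^24, C_2 ≅ Z^16.

Boundary ∂_1: C_1 → C_0 sends each edge [p,q] (with p < q) to q − p. For instance
  ∂bh = h − b.
The 8×24 boundary matrix has rank 7 and Smith normal form diag(1,1,1,1,1,1,1).

Boundary ∂_2: C_2 → C_1 maps a triangle to the signed sum of its edges. For instance
  ∂cdf = df − cf + cd,
  ∂abh = bh − ah + ab.
This gives a 24×16 integer matrix of rank 15; reducing to Smith normal form yields diagonal entries (1,1,1,1,1,1,1,1,1,1,1,1,1,1,1).

Now H_k = ker ∂_k / im ∂_{k+1}, so:

  H_0: rank C_0 − rank ∂_1 = 8 − 7 = 1, and the invariant factors of ∂_1 are all 1, so H_0 ≅ Z.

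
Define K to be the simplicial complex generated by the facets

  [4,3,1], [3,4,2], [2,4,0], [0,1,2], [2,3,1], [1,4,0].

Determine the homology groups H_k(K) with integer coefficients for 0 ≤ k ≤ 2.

H_0 = Z,  H_1 = 0,  H_2 = Z.

We work with the vertex ordering 0 < 1 < 2 < 3 < 4. The simplices of K, each written with vertices in increasing order, are:

  0-simplices (5): [0], [1], [2], [3], [4]
  1-simplices (9): [0,1], [0,2], [0,4], [1,2], [1,3], [1,4], [2,3], [2,4], [3,4]
  2-simplices (6): [0,1,2], [0,1,4], [0,2,4], [1,2,3], [1,3,4], [2,3,4]

so the chain groups are C_0 ≅ Z^5, C_1 ≅ Z^9, C_2 ≅ Z^6.

∂_1: C_1 → C_0 sends each edge [p,q] (with p < q) to q − p. For instance
  ∂[1,2] = [2] − [1].
This gives a 5×9 integer matrix of rank 4; reducing to Smith normal form yields diagonal entries (1,1,1,1).

∂_2: C_2 → C_1 acts by ∂[p,q,r] = [q,r] − [p,r] + [p,q]. For instance
  ∂[1,2,3] = [2,3] − [1,3] + [1,2],
  ∂[0,2,4] = [2,4] − [0,4] + [0,2].
As a 9×6 matrix over Z this has rank 5, with invariant factors (1,1,1,1,1).

Now H_k = ker ∂_k / im ∂_{k+1}, so:

  H_0: rank C_0 − rank ∂_1 = 5 − 4 = 1, and the invariant factors of ∂_1 are all 1, so H_0 ≅ Z.
  H_1: rank ker ∂_1 − rank ∂_2 = (9 − 4) − 5 = 0, and the invariant factors of ∂_2 are all 1, so H_1 ≅ 0.
  H_2: rank ker ∂_2 − rank ∂_3 = (6 − 5) − 0 = 1, and there is no ∂_3, so H_2 ≅ Z.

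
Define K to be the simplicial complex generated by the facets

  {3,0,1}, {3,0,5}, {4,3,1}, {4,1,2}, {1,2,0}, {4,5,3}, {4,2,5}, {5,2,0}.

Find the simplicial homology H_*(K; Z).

K has 6 vertices, 12 edges, 8 triangles.
rank ∂_0 = 0, rank ∂_1 = 5 ⇒ b_0 = 6 − 0 − 5 = 1; all invariant factors of ∂_1 are 1 so no torsion. So H_0 ≅ Z.
rank ∂_1 = 5, rank ∂_2 = 7 ⇒ b_1 = 12 − 5 − 7 = 0; all invariant factors of ∂_2 are 1 so no torsion. So H_1 ≅ 0.
rank ∂_2 = 7, rank ∂_3 = 0 ⇒ b_2 = 8 − 7 − 0 = 1. So H_2 ≅ Z.

H_0 = Z,  H_1 = 0,  H_2 = Z.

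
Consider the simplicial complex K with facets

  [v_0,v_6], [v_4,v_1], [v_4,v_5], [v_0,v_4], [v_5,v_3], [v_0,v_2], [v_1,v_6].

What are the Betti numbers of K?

Take the total order v_0 < v_1 < v_2 < v_3 < v_4 < v_5 < v_6 on the vertex set. Then K (dimension 1) consists of the simplices:

  0-simplices (7): [v_0], [v_1], [v_2], [v_3], [v_4], [v_5], [v_6]
  1-simplices (7): [v_0,v_2], [v_0,v_4], [v_0,v_6], [v_1,v_4], [v_1,v_6], [v_3,v_5], [v_4,v_5]

giving chain groups C_0 ≅ Z^7, C_1 ≅ Z^7.

The boundary map ∂_1: C_1 → C_0 is given by ∂[p,q] = [q] − [p]. For instance
  ∂[v_3,v_5] = [v_5] − [v_3].
This gives a 7×7 integer matrix of rank 6; reducing to Smith normal form yields diagonal entries (1,1,1,1,1,1).

Now H_k = ker ∂_k / im ∂_{k+1}, so:

  H_0: rank C_0 − rank ∂_1 = 7 − 6 = 1, and the invariant factors of ∂_1 are all 1, so H_0 ≅ Z.
  H_1: rank ker ∂_1 − rank ∂_2 = (7 − 6) − 0 = 1, and there is no ∂_2, so H_1 ≅ Z.

As a check, the Euler characteristic is 7 − 7 = 0, which agrees with 1 − 1 = 0.

Hence the Betti numbers are b_0 = 1, b_1 = 1.

b_0 = 1, b_1 = 1.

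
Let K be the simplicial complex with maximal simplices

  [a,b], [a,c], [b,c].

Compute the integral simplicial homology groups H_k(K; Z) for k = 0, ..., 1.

H_0 = Z,  H_1 = Z.

Order the vertices as a < b < c. Listing each simplex with vertices in this order, K has dimension 1 with simplices:

  0-simplices (3): a, b, c
  1-simplices (3): ab, ac, bc

so the chain groups are C_0 ≅ Z^3, C_1 ≅ Z^3.

The boundary map ∂_1: C_1 → C_0 sends each edge [p,q] (with p < q) to q − p. For instance
  ∂ac = c − a.
This gives a 3×3 integer matrix of rank 2; reducing to Smith normal form yields diagonal entries (1,1).

Now H_k = ker ∂_k / im ∂_{k+1}, so:

  H_0: rank C_0 − rank ∂_1 = 3 − 2 = 1, and the invariant factors of ∂_1 are all 1, so H_0 = Z.
  H_1: rank ker ∂_1 − rank ∂_2 = (3 − 2) − 0 = 1, and there is no ∂_2, so H_1 = Z.

As a check, the Euler characteristic is 3 − 3 = 0, which agrees with 1 − 1 = 0.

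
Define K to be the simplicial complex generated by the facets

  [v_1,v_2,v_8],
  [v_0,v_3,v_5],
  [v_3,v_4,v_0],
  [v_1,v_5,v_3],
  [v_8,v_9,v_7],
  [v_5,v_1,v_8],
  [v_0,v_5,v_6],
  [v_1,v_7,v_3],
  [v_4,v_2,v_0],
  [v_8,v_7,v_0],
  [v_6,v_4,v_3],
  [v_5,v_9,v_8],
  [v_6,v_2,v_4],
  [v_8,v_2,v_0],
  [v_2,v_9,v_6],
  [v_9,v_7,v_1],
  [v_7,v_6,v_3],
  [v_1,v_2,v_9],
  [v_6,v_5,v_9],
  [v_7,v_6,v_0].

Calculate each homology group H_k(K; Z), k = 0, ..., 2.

H_0 ≅ Z,  H_1 ≅ Z ⊕ Z/2,  H_2 = 0.

K has 10 vertices, 30 edges, 20 triangles.
rank ∂_0 = 0, rank ∂_1 = 9 ⇒ b_0 = 10 − 0 − 9 = 1; all invariant factors of ∂_1 are 1 so no torsion. So H_0 = Z.
rank ∂_1 = 9, rank ∂_2 = 20 ⇒ b_1 = 30 − 9 − 20 = 1; ∂_2 has invariant factor(s) [2] giving torsion. So H_1 = Z ⊕ Z/2.
rank ∂_2 = 20, rank ∂_3 = 0 ⇒ b_2 = 20 − 20 − 0 = 0. So H_2 = 0.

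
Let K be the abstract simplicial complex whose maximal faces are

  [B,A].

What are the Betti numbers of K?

We work with the vertex ordering A < B. The simplices of K, each written with vertices in increasing order, are:

  0-simplices (2): A, B
  1-simplices (1): AB

Hence C_0 ≅ Z^2, C_1 ≅ Z^1.

Boundary ∂_1: C_1 → C_0 sends each edge [p,q] (with p < q) to q − p. For instance
  ∂AB = B − A.
The resulting 2×1 matrix has rank 1, and its Smith normal form has invariant factors (1).

Now H_k = ker ∂_k / im ∂_{k+1}, so:

  H_0: rank C_0 − rank ∂_1 = 2 − 1 = 1, and the invariant factors of ∂_1 are all 1, so H_0 ≅ Z.
  H_1: rank ker ∂_1 − rank ∂_2 = (1 − 1) − 0 = 0, and there is no ∂_2, so H_1 ≅ 0.

Hence the Betti numbers are b_0 = 1, b_1 = 0.

b_0 = 1, b_1 = 0.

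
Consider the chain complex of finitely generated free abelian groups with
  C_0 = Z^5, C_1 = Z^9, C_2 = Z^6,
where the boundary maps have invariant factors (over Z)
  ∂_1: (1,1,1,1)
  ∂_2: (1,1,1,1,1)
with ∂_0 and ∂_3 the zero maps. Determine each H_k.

H_0 ≅ Z,  H_1 = 0,  H_2 ≅ Z.

H_0: b_0 = 5 − 0 − 4 = 1; torsion from ∂_1 factors > 1: none. So H_0 ≅ Z.
H_1: b_1 = 9 − 4 − 5 = 0; torsion from ∂_2 factors > 1: none. So H_1 ≅ 0.
H_2: b_2 = 6 − 5 − 0 = 1; torsion from ∂_3 factors > 1: none. So H_2 ≅ Z.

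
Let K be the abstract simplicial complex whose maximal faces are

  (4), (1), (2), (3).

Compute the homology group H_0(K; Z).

Take the total order 1 < 2 < 3 < 4 on the vertex set. Then K (dimension 0) consists of the simplices:

  0-simplices (4): [1], [2], [3], [4]

giving chain groups C_0 ≅ Z^4.

Reading off H_k = ker ∂_k / im ∂_{k+1}:

  H_0: rank C_0 − rank ∂_1 = 4 − 0 = 4, and there is no ∂_1, so H_0 ≅ Z^4.

(K is a triangulation of a set of 4 points.)

H_0 ≅ Z^4.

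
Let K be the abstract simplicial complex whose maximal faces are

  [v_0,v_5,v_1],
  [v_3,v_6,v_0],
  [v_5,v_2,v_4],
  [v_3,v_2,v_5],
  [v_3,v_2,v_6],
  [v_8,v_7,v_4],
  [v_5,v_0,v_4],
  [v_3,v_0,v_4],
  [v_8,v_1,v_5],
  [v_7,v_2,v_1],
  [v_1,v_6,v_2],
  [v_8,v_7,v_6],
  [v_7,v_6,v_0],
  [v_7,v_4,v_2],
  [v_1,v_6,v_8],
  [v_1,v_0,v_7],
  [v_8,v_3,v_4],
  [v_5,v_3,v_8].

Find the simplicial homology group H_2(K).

H_2 = 0.

Fix the vertex order v_0 < v_1 < v_2 < v_3 < v_4 < v_5 < v_6 < v_7 < v_8 and write every simplex with vertices in increasing order. Then dim K = 2 and the simplices of K are:

  0-simplices (9): [v_0], [v_1], [v_2], [v_3], [v_4], [v_5], [v_6], [v_7], [v_8]
  1-simplices (27): (27 of them)
  2-simplices (18): (18 of them)

Hence C_0 ≅ Z^9, C_1 ≅ Z^27, C_2 ≅ Z^18.

The boundary map ∂_1: C_1 → C_0 is given by ∂[p,q] = [q] − [p]. For instance
  ∂[v_1,v_7] = [v_7] − [v_1].
The resulting 9×27 matrix has rank 8, and its Smith normal form has invariant factors (1,1,1,1,1,1,1,1).

Boundary ∂_2: C_2 → C_1 acts by ∂[p,q,r] = [q,r] − [p,r] + [p,q]. For instance
  ∂[v_0,v_3,v_6] = [v_3,v_6] − [v_0,v_6] + [v_0,v_3],
  ∂[v_6,v_7,v_8] = [v_7,v_8] − [v_6,v_8] + [v_6,v_7].
This gives a 27×18 integer matrix of rank 18; reducing to Smith normal form yields diagonal entries (1,1,1,1,1,1,1,1,1,1,1,1,1,1,1,1,1,2).

Now H_k = ker ∂_k / im ∂_{k+1}, so:

  H_2: rank ker ∂_2 − rank ∂_3 = (18 − 18) − 0 = 0, and there is no ∂_3, so H_2 = 0.

(K is a triangulation of the Klein bottle.)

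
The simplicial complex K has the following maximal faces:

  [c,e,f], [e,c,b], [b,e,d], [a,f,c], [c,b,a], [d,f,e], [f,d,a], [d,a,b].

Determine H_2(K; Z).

H_2 = Z.

Order the vertices as a < b < c < d < e < f. Listing each simplex with vertices in this order, K has dimension 2 with simplices:

  0-simplices (6): a, b, c, d, e, f
  1-simplices (12): ab, ac, ad, af, bc, bd, be, ce, cf, de, df, ef
  2-simplices (8): abc, abd, acf, adf, bce, bde, cef, def

giving chain groups C_0 ≅ Z^6, C_1 ≅ Z^12, C_2 ≅ Z^8.

Boundary ∂_1: C_1 → C_0 is given by ∂[p,q] = [q] − [p].
This gives a 6×12 integer matrix of rank 5; reducing to Smith normal form yields diagonal entries (1,1,1,1,1).

The boundary map ∂_2: C_2 → C_1 maps a triangle to the signed sum of its edges. For instance
  ∂abd = bd − ad + ab,
  ∂acf = cf − af + ac.
The resulting 12×8 matrix has rank 7, and its Smith normal form has invariant factors (1,1,1,1,1,1,1).

From H_k ≅ ker(∂_k) / im(∂_{k+1}) we obtain:

  H_2: rank ker ∂_2 − rank ∂_3 = (8 − 7) − 0 = 1, and there is no ∂_3, so H_2 ≅ Z.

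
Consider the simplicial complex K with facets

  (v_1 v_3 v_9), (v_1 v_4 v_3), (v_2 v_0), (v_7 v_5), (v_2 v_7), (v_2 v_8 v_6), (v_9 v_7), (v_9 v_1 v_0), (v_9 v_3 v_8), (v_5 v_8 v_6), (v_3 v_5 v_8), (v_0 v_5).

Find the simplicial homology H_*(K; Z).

H_0 ≅ Z,  H_1 ≅ Z^4,  H_2 = 0.

Fix the vertex order v_0 < v_1 < v_2 < v_3 < v_4 < v_5 < v_6 < v_7 < v_8 < v_9 and write every simplex with vertices in increasing order. Then dim K = 2 and the simplices of K are:

  0-simplices (10): [v_0], [v_1], [v_2], [v_3], [v_4], [v_5], [v_6], [v_7], [v_8], [v_9]
  1-simplices (20): (20 of them)
  2-simplices (7): [v_0,v_1,v_9], [v_1,v_3,v_4], [v_1,v_3,v_9], [v_2,v_6,v_8], [v_3,v_5,v_8], [v_3,v_8,v_9], [v_5,v_6,v_8]

Hence C_0 ≅ Z^10, C_1 ≅ Z^20, C_2 ≅ Z^7.

The boundary map ∂_1: C_1 → C_0 maps an edge to its endpoints' difference, ∂[p,q] = q − p. For instance
  ∂[v_3,v_4] = [v_4] − [v_3].
The resulting 10×20 matrix has rank 9, and its Smith normal form has invariant factors (1,1,1,1,1,1,1,1,1).

Boundary ∂_2: C_2 → C_1 acts by ∂[p,q,r] = [q,r] − [p,r] + [p,q]. For instance
  ∂[v_5,v_6,v_8] = [v_6,v_8] − [v_5,v_8] + [v_5,v_6],
  ∂[v_0,v_1,v_9] = [v_1,v_9] − [v_0,v_9] + [v_0,v_1].
This gives a 20×7 integer matrix of rank 7; reducing to Smith normal form yields diagonal entries (1,1,1,1,1,1,1).

Computing H_k = (kernel of ∂_k) / (image of ∂_{k+1}):

  H_0: rank C_0 − rank ∂_1 = 10 − 9 = 1, and the invariant factors of ∂_1 are all 1, so H_0 = Z.
  H_1: rank ker ∂_1 − rank ∂_2 = (20 − 9) − 7 = 4, and the invariant factors of ∂_2 are all 1, so H_1 = Z^4.
  H_2: rank ker ∂_2 − rank ∂_3 = (7 − 7) − 0 = 0, and there is no ∂_3, so H_2 = 0.

As a check, the Euler characteristic is 10 − 20 + 7 = -3, which agrees with 1 − 4 + 0 = -3.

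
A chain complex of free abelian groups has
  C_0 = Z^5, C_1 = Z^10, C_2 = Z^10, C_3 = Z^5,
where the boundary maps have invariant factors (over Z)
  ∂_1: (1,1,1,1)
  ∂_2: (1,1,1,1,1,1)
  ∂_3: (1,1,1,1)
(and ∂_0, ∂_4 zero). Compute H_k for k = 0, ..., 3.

H_0: b_0 = 5 − 0 − 4 = 1; torsion from ∂_1 factors > 1: none. So H_0 = Z.
H_1: b_1 = 10 − 4 − 6 = 0; torsion from ∂_2 factors > 1: none. So H_1 = 0.
H_2: b_2 = 10 − 6 − 4 = 0; torsion from ∂_3 factors > 1: none. So H_2 = 0.
H_3: b_3 = 5 − 4 − 0 = 1; torsion from ∂_4 factors > 1: none. So H_3 = Z.

H_0 = Z,  H_1 = 0,  H_2 = 0,  H_3 = Z.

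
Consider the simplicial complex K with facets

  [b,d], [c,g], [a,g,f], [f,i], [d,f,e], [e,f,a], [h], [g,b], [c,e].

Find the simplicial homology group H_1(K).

Fix the vertex order a < b < c < d < e < f < g < h < i and write every simplex with vertices in increasing order. Then dim K = 2 and the simplices of K are:

  0-simplices (9): a, b, c, d, e, f, g, h, i
  1-simplices (12): ae, af, ag, bd, bg, ce, cg, de, df, ef, fg, fi
  2-simplices (3): aef, afg, def

so the chain groups are C_0 ≅ Z^9, C_1 ≅ Z^12, C_2 ≅ Z^3.

∂_1: C_1 → C_0 maps an edge to its endpoints' difference, ∂[p,q] = q − p. For instance
  ∂fg = g − f.
As a 9×12 matrix over Z this has rank 7, with invariant factors (1,1,1,1,1,1,1).

Boundary ∂_2: C_2 → C_1 acts by ∂[p,q,r] = [q,r] − [p,r] + [p,q]. For instance
  ∂aef = ef − af + ae,
  ∂def = ef − df + de.
The 12×3 boundary matrix has rank 3 and Smith normal form diag(1,1,1).

Reading off H_k = ker ∂_k / im ∂_{k+1}:

  H_1: rank ker ∂_1 − rank ∂_2 = (12 − 7) − 3 = 2, and the invariant factors of ∂_2 are all 1, so H_1 ≅ Z^2.

H_1 ≅ Z^2.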